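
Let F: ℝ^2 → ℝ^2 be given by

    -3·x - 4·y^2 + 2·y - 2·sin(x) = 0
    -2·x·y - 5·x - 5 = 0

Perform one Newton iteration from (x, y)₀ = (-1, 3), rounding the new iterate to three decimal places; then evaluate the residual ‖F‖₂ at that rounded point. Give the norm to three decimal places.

At (-1, 3): F = (-25.31706, 6.000).
Jacobian J = [[-2·cos(x) - 3, -8·y + 2], [-2·y - 5, -2·x]].
At the point, J = [[-4.08060, -22.000], [-11.000, 2.000]] (det J = -250.16121).
Solving J·Δ = −F gives Δ = (0.325, -1.211).
Then the next iterate is (x, y)₁ = (-0.675, 1.789).
Re-evaluating at (-0.675, 1.789): F = (-5.94929, 0.79015), so ‖F‖₂ = 6.002.

6.002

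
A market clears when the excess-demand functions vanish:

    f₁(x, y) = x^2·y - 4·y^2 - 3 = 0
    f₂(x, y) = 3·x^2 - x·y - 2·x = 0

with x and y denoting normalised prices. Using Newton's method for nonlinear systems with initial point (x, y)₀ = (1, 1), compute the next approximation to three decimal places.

(0.684, 0.053)

At (1, 1): F = (-6.000, 0.000).
Jacobian J = [[2·x·y, x^2 - 8·y], [6·x - y - 2, -x]].
At the point, J = [[2.000, -7.000], [3.000, -1.000]] (det J = 19.000).
Solving J·Δ = −F gives Δ = (-0.316, -0.947).
Then the next iterate is (x, y)₁ = (0.684, 0.053).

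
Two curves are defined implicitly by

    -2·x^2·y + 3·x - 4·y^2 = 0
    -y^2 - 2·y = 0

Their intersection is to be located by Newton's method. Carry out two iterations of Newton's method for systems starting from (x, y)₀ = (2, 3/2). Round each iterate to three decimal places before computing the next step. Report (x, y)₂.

At (2, 3/2): F = (-15.000, -5.250).
Jacobian J = [[-4·x·y + 3, -2·x^2 - 8·y], [0, -2·y - 2]].
At the point, J = [[-9.000, -20.000], [0.000, -5.000]] (det J = 45.000).
Solving J·Δ = −F gives Δ = (0.667, -1.050).
Then the next iterate is (x, y)₁ = (2.667, 0.450).
Round to (2.667, 0.450) and repeat: F = (0.78940, -1.10250), J = [[-1.80060, -17.82578], [0.000, -2.900]].
Δ = (4.202, -0.380), so (x, y)₂ = (6.869, 0.070).

(6.869, 0.070)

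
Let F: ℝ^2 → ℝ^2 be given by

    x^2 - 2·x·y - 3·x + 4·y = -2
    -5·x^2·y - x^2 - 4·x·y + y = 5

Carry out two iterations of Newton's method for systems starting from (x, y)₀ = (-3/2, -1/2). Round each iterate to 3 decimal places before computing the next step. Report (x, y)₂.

(-1.670, -1.339)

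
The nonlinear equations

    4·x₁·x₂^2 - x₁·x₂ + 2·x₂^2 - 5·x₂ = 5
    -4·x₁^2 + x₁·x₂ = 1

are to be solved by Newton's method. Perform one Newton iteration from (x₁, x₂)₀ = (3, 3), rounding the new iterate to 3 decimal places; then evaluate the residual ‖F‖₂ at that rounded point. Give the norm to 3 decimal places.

At (3, 3): F = (97.000, -28.000).
Jacobian J = [[4·x₂^2 - x₂, 8·x₁·x₂ - x₁ + 4·x₂ - 5], [-8·x₁ + x₂, x₁]].
At the point, J = [[33.000, 76.000], [-21.000, 3.000]] (det J = 1695.000).
Solving J·Δ = −F gives Δ = (-1.427, -0.657).
Then the next iterate is (x₁, x₂)₁ = (1.573, 2.343).
Re-evaluating at (1.573, 2.343): F = (25.11963, -7.21178), so ‖F‖₂ = 26.134.

26.134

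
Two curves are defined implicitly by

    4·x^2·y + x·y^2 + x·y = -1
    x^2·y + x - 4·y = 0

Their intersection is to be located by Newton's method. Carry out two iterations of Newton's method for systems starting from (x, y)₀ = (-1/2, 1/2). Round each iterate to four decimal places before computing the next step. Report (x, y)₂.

At (-1/2, 1/2): F = (1.1250, -2.3750).
Jacobian J = [[8·x·y + y^2 + y, 4·x^2 + 2·x·y + x], [2·x·y + 1, x^2 - 4]].
At the point, J = [[-1.2500, 0.0000], [0.5000, -3.7500]] (det J = 4.6875).
Solving J·Δ = −F gives Δ = (0.9000, -0.5133).
Then the next iterate is (x, y)₁ = (0.4000, -0.0133).
Round to (0.4000, -0.0133) and repeat: F = (0.986239, 0.451072), J = [[-0.055683, 1.029360], [0.989360, -3.8400]].
Δ = (-5.2841, -1.2439), so (x, y)₂ = (-4.8841, -1.2572).

(-4.8841, -1.2572)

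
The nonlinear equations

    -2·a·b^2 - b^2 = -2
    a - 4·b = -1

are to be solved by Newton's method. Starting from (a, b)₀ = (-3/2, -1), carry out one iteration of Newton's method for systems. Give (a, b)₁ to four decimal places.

At (-3/2, -1): F = (4.0000, 3.5000).
Jacobian J = [[-2·b^2, -4·a·b - 2·b], [1, -4]].
At the point, J = [[-2.0000, -4.0000], [1.0000, -4.0000]] (det J = 12.0000).
Solving J·Δ = −F gives Δ = (0.1667, 0.9167).
Then the next iterate is (a, b)₁ = (-1.3333, -0.0833).

(-1.3333, -0.0833)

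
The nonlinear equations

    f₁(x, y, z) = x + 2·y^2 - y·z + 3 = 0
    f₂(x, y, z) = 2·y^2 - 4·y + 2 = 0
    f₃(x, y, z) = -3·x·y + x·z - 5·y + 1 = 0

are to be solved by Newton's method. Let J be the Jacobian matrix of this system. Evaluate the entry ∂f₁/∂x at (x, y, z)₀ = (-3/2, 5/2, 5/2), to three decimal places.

1.000

∂f₁/∂x = 1.
At (-3/2, 5/2, 5/2) this is 1.000.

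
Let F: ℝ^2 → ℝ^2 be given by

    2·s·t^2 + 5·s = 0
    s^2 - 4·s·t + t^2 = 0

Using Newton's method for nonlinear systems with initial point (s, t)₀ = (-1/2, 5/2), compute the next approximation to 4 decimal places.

(-0.4444, 0.9444)

At (-1/2, 5/2): F = (-8.7500, 11.5000).
Jacobian J = [[2·t^2 + 5, 4·s·t], [2·s - 4·t, -4·s + 2·t]].
At the point, J = [[17.5000, -5.0000], [-11.0000, 7.0000]] (det J = 67.5000).
Solving J·Δ = −F gives Δ = (0.0556, -1.5556).
Then the next iterate is (s, t)₁ = (-0.4444, 0.9444).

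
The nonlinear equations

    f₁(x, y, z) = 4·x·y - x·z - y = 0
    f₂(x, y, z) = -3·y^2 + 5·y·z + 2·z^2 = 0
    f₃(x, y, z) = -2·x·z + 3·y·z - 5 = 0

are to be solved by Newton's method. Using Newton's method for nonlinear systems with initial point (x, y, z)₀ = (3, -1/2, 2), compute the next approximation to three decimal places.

At (3, -1/2, 2): F = (-11.500, 2.250, -20.000).
Jacobian J = [[4·y - z, 4·x - 1, -x], [0, -6·y + 5·z, 5·y + 4·z], [-2·z, 3·z, -2·x + 3·y]].
At the point, J = [[-4.000, 11.000, -3.000], [0.000, 13.000, 5.500], [-4.000, 6.000, -7.500]] (det J = 124.000).
Solving J·Δ = −F gives Δ = (2.775, 1.181, -3.202).
Then the next iterate is (x, y, z)₁ = (5.775, 0.681, -1.202).

(5.775, 0.681, -1.202)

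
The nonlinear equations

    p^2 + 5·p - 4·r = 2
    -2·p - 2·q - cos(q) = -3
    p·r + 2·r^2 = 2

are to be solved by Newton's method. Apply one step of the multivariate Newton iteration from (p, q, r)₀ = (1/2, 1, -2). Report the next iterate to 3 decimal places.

(-0.361, 2.020, -1.104)

At (1/2, 1, -2): F = (8.750, -0.54030, 5.000).
Jacobian J = [[2·p + 5, 0, -4], [-2, sin(q) - 2, 0], [r, 0, p + 4·r]].
At the point, J = [[6.000, 0.000, -4.000], [-2.000, -1.15853, 0.000], [-2.000, 0.000, -7.500]] (det J = 61.40204).
Solving J·Δ = −F gives Δ = (-0.861, 1.020, 0.896).
Then the next iterate is (p, q, r)₁ = (-0.361, 2.020, -1.104).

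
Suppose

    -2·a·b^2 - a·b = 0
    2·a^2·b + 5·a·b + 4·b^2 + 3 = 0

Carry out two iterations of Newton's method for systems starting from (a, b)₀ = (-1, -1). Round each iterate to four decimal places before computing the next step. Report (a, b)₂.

At (-1, -1): F = (1.0000, 10.0000).
Jacobian J = [[-2·b^2 - b, -4·a·b - a], [4·a·b + 5·b, 2·a^2 + 5·a + 8·b]].
At the point, J = [[-1.0000, -3.0000], [-1.0000, -11.0000]] (det J = 8.0000).
Solving J·Δ = −F gives Δ = (-2.3750, 1.1250).
Then the next iterate is (a, b)₁ = (-3.3750, 0.1250).
Round to (-3.3750, 0.1250) and repeat: F = (0.527344, 3.800781), J = [[-0.156250, 5.0625], [-1.0625, 6.906250]].
Δ = (3.6280, 0.0078), so (a, b)₂ = (0.2530, 0.1328).

(0.2530, 0.1328)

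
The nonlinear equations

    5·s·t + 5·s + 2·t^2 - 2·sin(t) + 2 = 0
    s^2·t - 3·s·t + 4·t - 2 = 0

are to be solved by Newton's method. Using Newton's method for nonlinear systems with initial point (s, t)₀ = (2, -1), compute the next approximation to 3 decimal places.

(-4.310, -2.155)

At (2, -1): F = (5.68294, -4.000).
Jacobian J = [[5·t + 5, 5·s + 4·t - 2·cos(t)], [2·s·t - 3·t, s^2 - 3·s + 4]].
At the point, J = [[0.000, 4.91940], [-1.000, 2.000]] (det J = 4.91940).
Solving J·Δ = −F gives Δ = (-6.310, -1.155).
Then the next iterate is (s, t)₁ = (-4.310, -2.155).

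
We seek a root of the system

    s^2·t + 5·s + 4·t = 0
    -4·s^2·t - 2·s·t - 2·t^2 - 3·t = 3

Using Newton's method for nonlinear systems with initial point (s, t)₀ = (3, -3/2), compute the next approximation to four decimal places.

At (3, -3/2): F = (-4.5000, 60.0000).
Jacobian J = [[2·s·t + 5, s^2 + 4], [-8·s·t - 2·t, -4·s^2 - 2·s - 4·t - 3]].
At the point, J = [[-4.0000, 13.0000], [39.0000, -39.0000]] (det J = -351.0000).
Solving J·Δ = −F gives Δ = (-1.7222, -0.1838).
Then the next iterate is (s, t)₁ = (1.2778, -1.6838).

(1.2778, -1.6838)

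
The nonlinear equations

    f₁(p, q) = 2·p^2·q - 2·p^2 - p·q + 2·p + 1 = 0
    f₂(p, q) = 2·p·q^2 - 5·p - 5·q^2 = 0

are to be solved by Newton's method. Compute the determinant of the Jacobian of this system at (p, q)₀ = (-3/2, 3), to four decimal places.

J = [[4·p·q - 4·p - q + 2, 2·p^2 - p], [2·q^2 - 5, 4·p·q - 10·q]].
At the point, J = [[-13.0000, 6.0000], [13.0000, -48.0000]].
det J = 546.0000.

546.0000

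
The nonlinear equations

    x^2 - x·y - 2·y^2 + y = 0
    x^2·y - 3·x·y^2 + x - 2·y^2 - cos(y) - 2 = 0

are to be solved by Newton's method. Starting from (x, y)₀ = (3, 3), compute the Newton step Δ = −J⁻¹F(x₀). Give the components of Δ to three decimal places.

At (3, 3): F = (-15.000, -70.01001).
Jacobian J = [[2·x - y, -x - 4·y + 1], [2·x·y - 3·y^2 + 1, x^2 - 6·x·y - 4·y + sin(y)]].
At the point, J = [[3.000, -14.000], [-8.000, -56.85888]] (det J = -282.57664).
Solving J·Δ = −F gives Δ = (-0.450, -1.168).

(-0.450, -1.168)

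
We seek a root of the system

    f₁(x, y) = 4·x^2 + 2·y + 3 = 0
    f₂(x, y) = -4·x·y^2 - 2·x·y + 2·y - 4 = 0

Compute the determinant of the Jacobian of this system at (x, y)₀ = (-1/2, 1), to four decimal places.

-16.0000

J = [[8·x, 2], [-4·y^2 - 2·y, -8·x·y - 2·x + 2]].
At the point, J = [[-4.0000, 2.0000], [-6.0000, 7.0000]].
det J = -16.0000.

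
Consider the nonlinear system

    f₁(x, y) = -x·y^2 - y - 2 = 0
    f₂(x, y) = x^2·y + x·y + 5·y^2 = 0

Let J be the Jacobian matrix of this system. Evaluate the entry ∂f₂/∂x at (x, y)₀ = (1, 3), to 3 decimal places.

∂f₂/∂x = 2·x·y + y.
At (1, 3) this is 9.000.

9.000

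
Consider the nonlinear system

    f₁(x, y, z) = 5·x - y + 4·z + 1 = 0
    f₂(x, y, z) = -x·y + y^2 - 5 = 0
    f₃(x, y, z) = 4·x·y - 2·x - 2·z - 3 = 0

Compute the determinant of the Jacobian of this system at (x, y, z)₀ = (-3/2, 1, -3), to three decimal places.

J = [[5, -1, 4], [-y, -x + 2·y, 0], [4·y - 2, 4·x, -2]].
At the point, J = [[5.000, -1.000, 4.000], [-1.000, 3.500, 0.000], [2.000, -6.000, -2.000]].
det J = -37.000.

-37.000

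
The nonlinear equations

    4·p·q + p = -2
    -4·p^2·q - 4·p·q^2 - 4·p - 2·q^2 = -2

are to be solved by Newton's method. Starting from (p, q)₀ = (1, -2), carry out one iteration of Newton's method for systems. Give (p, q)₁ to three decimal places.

At (1, -2): F = (-5.000, -18.000).
Jacobian J = [[4·q + 1, 4·p], [-8·p·q - 4·q^2 - 4, -4·p^2 - 8·p·q - 4·q]].
At the point, J = [[-7.000, 4.000], [-4.000, 20.000]] (det J = -124.000).
Solving J·Δ = −F gives Δ = (-0.226, 0.855).
Then the next iterate is (p, q)₁ = (0.774, -1.145).

(0.774, -1.145)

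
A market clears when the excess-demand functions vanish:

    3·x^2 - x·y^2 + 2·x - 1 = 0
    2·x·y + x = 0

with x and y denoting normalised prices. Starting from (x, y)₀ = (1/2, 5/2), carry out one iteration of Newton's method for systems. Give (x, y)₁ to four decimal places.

At (1/2, 5/2): F = (-2.3750, 3.0000).
Jacobian J = [[6·x - y^2 + 2, -2·x·y], [2·y + 1, 2·x]].
At the point, J = [[-1.2500, -2.5000], [6.0000, 1.0000]] (det J = 13.7500).
Solving J·Δ = −F gives Δ = (-0.3727, -0.7636).
Then the next iterate is (x, y)₁ = (0.1273, 1.7364).

(0.1273, 1.7364)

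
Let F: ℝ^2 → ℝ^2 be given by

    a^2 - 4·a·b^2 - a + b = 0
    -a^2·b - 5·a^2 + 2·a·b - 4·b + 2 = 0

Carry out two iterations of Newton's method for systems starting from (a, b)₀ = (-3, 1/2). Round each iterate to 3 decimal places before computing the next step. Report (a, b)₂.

(-5.154, -7.167)

At (-3, 1/2): F = (15.500, -52.500).
Jacobian J = [[2·a - 4·b^2 - 1, -8·a·b + 1], [-2·a·b - 10·a + 2·b, -a^2 + 2·a - 4]].
At the point, J = [[-8.000, 13.000], [34.000, -19.000]] (det J = -290.000).
Solving J·Δ = −F gives Δ = (1.338, -0.369).
Then the next iterate is (a, b)₁ = (-1.662, 0.131).
Round to (-1.662, 0.131) and repeat: F = (4.66933, -13.13252), J = [[-4.39264, 2.74178], [17.31744, -10.08624]].
Δ = (-3.492, -7.298), so (a, b)₂ = (-5.154, -7.167).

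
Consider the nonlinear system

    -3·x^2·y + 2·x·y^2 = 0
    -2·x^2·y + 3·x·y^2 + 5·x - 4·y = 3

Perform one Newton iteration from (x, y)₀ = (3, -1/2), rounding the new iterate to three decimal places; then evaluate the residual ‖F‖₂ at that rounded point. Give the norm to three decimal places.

At (3, -1/2): F = (15.000, 25.250).
Jacobian J = [[-6·x·y + 2·y^2, -3·x^2 + 4·x·y], [-4·x·y + 3·y^2 + 5, -2·x^2 + 6·x·y - 4]].
At the point, J = [[9.500, -33.000], [11.750, -31.000]] (det J = 93.250).
Solving J·Δ = −F gives Δ = (-3.949, -0.682).
Then the next iterate is (x, y)₁ = (-0.949, -1.182).
Re-evaluating at (-0.949, -1.182): F = (0.54179, -4.86559), so ‖F‖₂ = 4.896.

4.896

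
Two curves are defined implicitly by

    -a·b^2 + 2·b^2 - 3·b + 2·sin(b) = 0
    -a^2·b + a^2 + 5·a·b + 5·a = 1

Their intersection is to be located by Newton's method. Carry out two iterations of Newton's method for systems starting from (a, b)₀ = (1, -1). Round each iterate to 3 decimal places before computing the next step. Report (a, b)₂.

(0.264, -0.025)

At (1, -1): F = (2.31706, 1.000).
Jacobian J = [[-b^2, -2·a·b + 4·b + 2·cos(b) - 3], [-2·a·b + 2·a + 5·b + 5, -a^2 + 5·a]].
At the point, J = [[-1.000, -3.91940], [4.000, 4.000]] (det J = 11.67758).
Solving J·Δ = −F gives Δ = (-1.129, 0.879).
Then the next iterate is (a, b)₁ = (-0.129, -0.121).
Round to (-0.129, -0.121) and repeat: F = (0.15276, -1.54830), J = [[-0.01464, -1.52984], [4.10578, -0.66164]].
Δ = (0.393, 0.096), so (a, b)₂ = (0.264, -0.025).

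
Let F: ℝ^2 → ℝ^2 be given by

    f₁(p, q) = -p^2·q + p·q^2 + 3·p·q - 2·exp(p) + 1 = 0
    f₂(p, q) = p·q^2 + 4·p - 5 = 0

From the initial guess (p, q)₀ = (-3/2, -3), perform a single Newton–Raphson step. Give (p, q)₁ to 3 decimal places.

(-0.442, -1.806)

At (-3/2, -3): F = (7.30374, -24.500).
Jacobian J = [[-2·p·q + q^2 + 3·q - 2·exp(p), -p^2 + 2·p·q + 3·p], [q^2 + 4, 2·p·q]].
At the point, J = [[-9.44626, 2.250], [13.000, 9.000]] (det J = -114.26634).
Solving J·Δ = −F gives Δ = (1.058, 1.194).
Then the next iterate is (p, q)₁ = (-0.442, -1.806).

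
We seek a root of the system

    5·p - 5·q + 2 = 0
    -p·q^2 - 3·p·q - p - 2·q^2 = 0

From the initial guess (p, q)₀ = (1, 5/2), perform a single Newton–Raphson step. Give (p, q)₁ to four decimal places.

(0.7725, 1.1725)

At (1, 5/2): F = (-5.5000, -27.2500).
Jacobian J = [[5, -5], [-q^2 - 3·q - 1, -2·p·q - 3·p - 4·q]].
At the point, J = [[5.0000, -5.0000], [-14.7500, -18.0000]] (det J = -163.7500).
Solving J·Δ = −F gives Δ = (-0.2275, -1.3275).
Then the next iterate is (p, q)₁ = (0.7725, 1.1725).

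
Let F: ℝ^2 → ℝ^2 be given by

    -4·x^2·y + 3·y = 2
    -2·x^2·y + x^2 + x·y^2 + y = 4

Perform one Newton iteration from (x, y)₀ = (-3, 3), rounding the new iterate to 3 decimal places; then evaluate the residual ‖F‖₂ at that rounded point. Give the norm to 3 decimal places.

37.291

At (-3, 3): F = (-101.000, -73.000).
Jacobian J = [[-8·x·y, -4·x^2 + 3], [-4·x·y + 2·x + y^2, -2·x^2 + 2·x·y + 1]].
At the point, J = [[72.000, -33.000], [39.000, -35.000]] (det J = -1233.000).
Solving J·Δ = −F gives Δ = (0.913, -1.068).
Then the next iterate is (x, y)₁ = (-2.087, 1.932).
Re-evaluating at (-2.087, 1.932): F = (-29.86384, -22.33234), so ‖F‖₂ = 37.291.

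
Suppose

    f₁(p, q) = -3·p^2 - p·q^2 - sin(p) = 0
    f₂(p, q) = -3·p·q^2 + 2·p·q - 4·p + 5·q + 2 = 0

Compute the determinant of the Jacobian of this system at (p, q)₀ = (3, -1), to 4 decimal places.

J = [[-6·p - q^2 - cos(p), -2·p·q], [-3·q^2 + 2·q - 4, -6·p·q + 2·p + 5]].
At the point, J = [[-18.010008, 6.0000], [-9.0000, 29.0000]].
det J = -468.2902.

-468.2902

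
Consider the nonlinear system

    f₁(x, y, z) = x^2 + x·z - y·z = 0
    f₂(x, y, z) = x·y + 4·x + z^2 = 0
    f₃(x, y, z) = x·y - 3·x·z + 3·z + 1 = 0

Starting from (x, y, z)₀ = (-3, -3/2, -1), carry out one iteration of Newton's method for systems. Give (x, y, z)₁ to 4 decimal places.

(-1.6817, -2.6309, -0.9058)

At (-3, -3/2, -1): F = (10.5000, -6.5000, -6.5000).
Jacobian J = [[2·x + z, -z, x - y], [y + 4, x, 2·z], [y - 3·z, x, -3·x + 3]].
At the point, J = [[-7.0000, 1.0000, -1.5000], [2.5000, -3.0000, -2.0000], [1.5000, -3.0000, 12.0000]] (det J = 265.5000).
Solving J·Δ = −F gives Δ = (1.3183, -1.1309, 0.0942).
Then the next iterate is (x, y, z)₁ = (-1.6817, -2.6309, -0.9058).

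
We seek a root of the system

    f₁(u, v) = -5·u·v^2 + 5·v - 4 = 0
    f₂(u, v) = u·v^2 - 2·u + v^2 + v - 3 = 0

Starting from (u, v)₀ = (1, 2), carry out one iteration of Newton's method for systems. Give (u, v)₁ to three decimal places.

At (1, 2): F = (-14.000, 5.000).
Jacobian J = [[-5·v^2, -10·u·v + 5], [v^2 - 2, 2·u·v + 2·v + 1]].
At the point, J = [[-20.000, -15.000], [2.000, 9.000]] (det J = -150.000).
Solving J·Δ = −F gives Δ = (-0.340, -0.480).
Then the next iterate is (u, v)₁ = (0.660, 1.520).

(0.660, 1.520)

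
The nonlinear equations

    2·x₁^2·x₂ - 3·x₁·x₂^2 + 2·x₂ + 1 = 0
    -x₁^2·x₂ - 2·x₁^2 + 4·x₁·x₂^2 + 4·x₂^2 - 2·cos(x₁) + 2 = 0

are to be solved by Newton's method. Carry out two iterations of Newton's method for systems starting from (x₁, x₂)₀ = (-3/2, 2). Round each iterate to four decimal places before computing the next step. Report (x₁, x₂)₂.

(-1.0943, 0.2843)

At (-3/2, 2): F = (32.0000, -15.141474).
Jacobian J = [[4·x₁·x₂ - 3·x₂^2, 2·x₁^2 - 6·x₁·x₂ + 2], [-2·x₁·x₂ - 4·x₁ + 4·x₂^2 + 2·sin(x₁), -x₁^2 + 8·x₁·x₂ + 8·x₂]].
At the point, J = [[-24.0000, 24.5000], [26.005010, -10.2500]] (det J = -391.122746).
Solving J·Δ = −F gives Δ = (0.1099, -1.1985).
Then the next iterate is (x₁, x₂)₁ = (-1.3901, 0.8015).
Round to (-1.3901, 0.8015) and repeat: F = (8.379612, -4.775391), J = [[-6.383867, 12.549747], [8.390902, -4.433699]].
Δ = (0.2958, -0.5172), so (x₁, x₂)₂ = (-1.0943, 0.2843).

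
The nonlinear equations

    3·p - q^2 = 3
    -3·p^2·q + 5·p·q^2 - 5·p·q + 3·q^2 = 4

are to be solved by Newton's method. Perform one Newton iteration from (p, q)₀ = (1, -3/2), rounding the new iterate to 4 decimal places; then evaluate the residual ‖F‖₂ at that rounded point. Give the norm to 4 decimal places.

At (1, -3/2): F = (-2.2500, 26.0000).
Jacobian J = [[3, -2·q], [-6·p·q + 5·q^2 - 5·q, -3·p^2 + 10·p·q - 5·p + 6·q]].
At the point, J = [[3.0000, 3.0000], [27.7500, -32.0000]] (det J = -179.2500).
Solving J·Δ = −F gives Δ = (-0.0335, 0.7835).
Then the next iterate is (p, q)₁ = (0.9665, -0.7165).
Re-evaluating at (0.9665, -0.7165): F = (-0.613872, 5.491370), so ‖F‖₂ = 5.5256.

5.5256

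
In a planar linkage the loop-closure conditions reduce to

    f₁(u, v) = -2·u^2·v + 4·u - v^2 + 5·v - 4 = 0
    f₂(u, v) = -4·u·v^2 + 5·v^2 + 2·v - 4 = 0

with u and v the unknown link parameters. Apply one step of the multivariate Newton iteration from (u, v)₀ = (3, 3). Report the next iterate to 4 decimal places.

(2.2601, 2.1409)

At (3, 3): F = (-40.0000, -61.0000).
Jacobian J = [[-4·u·v + 4, -2·u^2 - 2·v + 5], [-4·v^2, -8·u·v + 10·v + 2]].
At the point, J = [[-32.0000, -19.0000], [-36.0000, -40.0000]] (det J = 596.0000).
Solving J·Δ = −F gives Δ = (-0.7399, -0.8591).
Then the next iterate is (u, v)₁ = (2.2601, 2.1409).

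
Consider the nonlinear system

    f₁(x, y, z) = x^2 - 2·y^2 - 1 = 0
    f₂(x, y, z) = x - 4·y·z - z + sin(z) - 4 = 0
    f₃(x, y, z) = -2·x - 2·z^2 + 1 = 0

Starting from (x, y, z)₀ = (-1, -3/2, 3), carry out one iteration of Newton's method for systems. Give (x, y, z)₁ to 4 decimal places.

(-2.0554, -1.1018, 1.9259)

At (-1, -3/2, 3): F = (-4.5000, 10.141120, -15.0000).
Jacobian J = [[2·x, -4·y, 0], [1, -4·z, -4·y + cos(z) - 1], [-2, 0, -4·z]].
At the point, J = [[-2.0000, 6.0000, 0.0000], [1.0000, -12.0000, 4.010008], [-2.0000, 0.0000, -12.0000]] (det J = -264.120090).
Solving J·Δ = −F gives Δ = (-1.0554, 0.3982, -1.0741).
Then the next iterate is (x, y, z)₁ = (-2.0554, -1.1018, 1.9259).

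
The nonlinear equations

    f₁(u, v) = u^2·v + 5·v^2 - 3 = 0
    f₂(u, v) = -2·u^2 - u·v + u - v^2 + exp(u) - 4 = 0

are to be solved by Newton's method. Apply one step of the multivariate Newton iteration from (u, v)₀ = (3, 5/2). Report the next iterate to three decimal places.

(3.072, 0.976)

At (3, 5/2): F = (50.750, -12.66446).
Jacobian J = [[2·u·v, u^2 + 10·v], [-4·u - v + exp(u) + 1, -u - 2·v]].
At the point, J = [[15.000, 34.000], [6.58554, -8.000]] (det J = -343.90826).
Solving J·Δ = −F gives Δ = (0.072, -1.524).
Then the next iterate is (u, v)₁ = (3.072, 0.976).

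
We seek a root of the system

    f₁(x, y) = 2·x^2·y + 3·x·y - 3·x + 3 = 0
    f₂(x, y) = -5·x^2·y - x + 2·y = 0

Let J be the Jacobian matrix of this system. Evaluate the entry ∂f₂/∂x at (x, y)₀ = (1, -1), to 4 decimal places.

9.0000

∂f₂/∂x = -10·x·y - 1.
At (1, -1) this is 9.0000.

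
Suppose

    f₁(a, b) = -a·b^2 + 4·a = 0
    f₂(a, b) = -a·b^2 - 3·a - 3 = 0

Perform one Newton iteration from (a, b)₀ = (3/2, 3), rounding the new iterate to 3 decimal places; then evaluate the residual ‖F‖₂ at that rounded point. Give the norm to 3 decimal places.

3.936

At (3/2, 3): F = (-7.500, -21.000).
Jacobian J = [[-b^2 + 4, -2·a·b], [-b^2 - 3, -2·a·b]].
At the point, J = [[-5.000, -9.000], [-12.000, -9.000]] (det J = -63.000).
Solving J·Δ = −F gives Δ = (-1.929, 0.238).
Then the next iterate is (a, b)₁ = (-0.429, 3.238).
Re-evaluating at (-0.429, 3.238): F = (2.78191, 2.78491), so ‖F‖₂ = 3.936.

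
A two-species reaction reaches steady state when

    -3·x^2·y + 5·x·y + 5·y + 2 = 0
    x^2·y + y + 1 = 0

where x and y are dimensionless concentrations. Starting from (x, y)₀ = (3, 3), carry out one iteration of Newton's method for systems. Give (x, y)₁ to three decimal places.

At (3, 3): F = (-19.000, 31.000).
Jacobian J = [[-6·x·y + 5·y, -3·x^2 + 5·x + 5], [2·x·y, x^2 + 1]].
At the point, J = [[-39.000, -7.000], [18.000, 10.000]] (det J = -264.000).
Solving J·Δ = −F gives Δ = (0.102, -3.284).
Then the next iterate is (x, y)₁ = (3.102, -0.284).

(3.102, -0.284)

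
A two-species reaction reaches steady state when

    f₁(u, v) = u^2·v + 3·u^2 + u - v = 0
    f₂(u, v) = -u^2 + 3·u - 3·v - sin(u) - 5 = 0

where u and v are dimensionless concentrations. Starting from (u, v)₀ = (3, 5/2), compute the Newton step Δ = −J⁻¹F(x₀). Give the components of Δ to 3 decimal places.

At (3, 5/2): F = (50.000, -12.64112).
Jacobian J = [[2·u·v + 6·u + 1, u^2 - 1], [-2·u - cos(u) + 3, -3]].
At the point, J = [[34.000, 8.000], [-2.01001, -3.000]] (det J = -85.91994).
Solving J·Δ = −F gives Δ = (-0.569, -3.833).

(-0.569, -3.833)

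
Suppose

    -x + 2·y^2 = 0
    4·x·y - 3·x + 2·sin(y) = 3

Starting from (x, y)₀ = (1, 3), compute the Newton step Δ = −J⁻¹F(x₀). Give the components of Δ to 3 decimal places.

(-0.373, -1.448)

At (1, 3): F = (17.000, 6.28224).
Jacobian J = [[-1, 4·y], [4·y - 3, 4·x + 2·cos(y)]].
At the point, J = [[-1.000, 12.000], [9.000, 2.02002]] (det J = -110.02002).
Solving J·Δ = −F gives Δ = (-0.373, -1.448).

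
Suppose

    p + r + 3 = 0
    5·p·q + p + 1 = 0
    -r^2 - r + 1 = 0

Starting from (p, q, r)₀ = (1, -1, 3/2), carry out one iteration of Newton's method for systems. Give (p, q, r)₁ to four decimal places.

(-3.8125, -4.2500, 0.8125)

At (1, -1, 3/2): F = (5.5000, -3.0000, -2.7500).
Jacobian J = [[1, 0, 1], [5·q + 1, 5·p, 0], [0, 0, -2·r - 1]].
At the point, J = [[1.0000, 0.0000, 1.0000], [-4.0000, 5.0000, 0.0000], [0.0000, 0.0000, -4.0000]] (det J = -20.0000).
Solving J·Δ = −F gives Δ = (-4.8125, -3.2500, -0.6875).
Then the next iterate is (p, q, r)₁ = (-3.8125, -4.2500, 0.8125).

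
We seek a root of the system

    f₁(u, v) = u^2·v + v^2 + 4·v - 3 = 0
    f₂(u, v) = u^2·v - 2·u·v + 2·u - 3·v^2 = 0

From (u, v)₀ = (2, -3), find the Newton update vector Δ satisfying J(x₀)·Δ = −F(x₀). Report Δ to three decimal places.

(-1.337, 0.981)

At (2, -3): F = (-18.000, -23.000).
Jacobian J = [[2·u·v, u^2 + 2·v + 4], [2·u·v - 2·v + 2, u^2 - 2·u - 6·v]].
At the point, J = [[-12.000, 2.000], [-4.000, 18.000]] (det J = -208.000).
Solving J·Δ = −F gives Δ = (-1.337, 0.981).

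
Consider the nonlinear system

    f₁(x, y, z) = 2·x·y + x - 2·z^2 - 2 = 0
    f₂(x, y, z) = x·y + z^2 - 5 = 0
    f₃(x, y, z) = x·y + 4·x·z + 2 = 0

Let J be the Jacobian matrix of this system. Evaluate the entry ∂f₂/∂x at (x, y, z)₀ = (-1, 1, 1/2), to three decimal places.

1.000

∂f₂/∂x = y.
At (-1, 1, 1/2) this is 1.000.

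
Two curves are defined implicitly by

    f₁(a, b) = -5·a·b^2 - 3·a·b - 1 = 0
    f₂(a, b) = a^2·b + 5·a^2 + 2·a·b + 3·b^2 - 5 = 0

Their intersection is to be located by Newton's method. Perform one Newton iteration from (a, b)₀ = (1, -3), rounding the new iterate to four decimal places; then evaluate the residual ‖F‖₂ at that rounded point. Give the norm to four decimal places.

11.0554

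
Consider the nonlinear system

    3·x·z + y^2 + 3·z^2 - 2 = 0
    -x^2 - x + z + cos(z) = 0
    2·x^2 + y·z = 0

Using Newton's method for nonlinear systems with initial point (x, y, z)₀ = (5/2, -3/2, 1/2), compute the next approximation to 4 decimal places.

At (5/2, -3/2, 1/2): F = (4.7500, -7.372417, 11.7500).
Jacobian J = [[3·z, 2·y, 3·x + 6·z], [-2·x - 1, 0, -sin(z) + 1], [4·x, z, y]].
At the point, J = [[1.5000, -3.0000, 10.5000], [-6.0000, 0.0000, 0.520574], [10.0000, 0.5000, -1.5000]] (det J = -20.507665).
Solving J·Δ = −F gives Δ = (-1.2247, 1.1334, 0.0464).
Then the next iterate is (x, y, z)₁ = (1.2753, -0.3666, 0.5464).

(1.2753, -0.3666, 0.5464)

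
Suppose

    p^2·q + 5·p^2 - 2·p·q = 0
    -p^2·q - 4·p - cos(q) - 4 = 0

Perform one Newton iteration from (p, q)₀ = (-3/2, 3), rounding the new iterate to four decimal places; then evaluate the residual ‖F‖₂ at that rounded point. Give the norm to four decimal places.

6.0149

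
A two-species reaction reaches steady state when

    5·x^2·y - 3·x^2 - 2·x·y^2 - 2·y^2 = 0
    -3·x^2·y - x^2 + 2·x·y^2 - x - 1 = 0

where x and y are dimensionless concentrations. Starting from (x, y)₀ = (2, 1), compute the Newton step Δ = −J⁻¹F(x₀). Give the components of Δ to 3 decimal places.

(-1.167, 0.625)

At (2, 1): F = (2.000, -15.000).
Jacobian J = [[10·x·y - 6·x - 2·y^2, 5·x^2 - 4·x·y - 4·y], [-6·x·y - 2·x + 2·y^2 - 1, -3·x^2 + 4·x·y]].
At the point, J = [[6.000, 8.000], [-15.000, -4.000]] (det J = 96.000).
Solving J·Δ = −F gives Δ = (-1.167, 0.625).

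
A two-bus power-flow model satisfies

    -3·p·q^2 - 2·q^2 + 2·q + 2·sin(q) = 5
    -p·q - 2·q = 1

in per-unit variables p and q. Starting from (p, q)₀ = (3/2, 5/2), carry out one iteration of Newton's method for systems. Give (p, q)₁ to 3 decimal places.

At (3/2, 5/2): F = (-39.42806, -9.750).
Jacobian J = [[-3·q^2, -6·p·q - 4·q + 2·cos(q) + 2], [-q, -p - 2]].
At the point, J = [[-18.750, -32.10229], [-2.500, -3.500]] (det J = -14.63072).
Solving J·Δ = −F gives Δ = (-11.961, 5.758).
Then the next iterate is (p, q)₁ = (-10.461, 8.258).

(-10.461, 8.258)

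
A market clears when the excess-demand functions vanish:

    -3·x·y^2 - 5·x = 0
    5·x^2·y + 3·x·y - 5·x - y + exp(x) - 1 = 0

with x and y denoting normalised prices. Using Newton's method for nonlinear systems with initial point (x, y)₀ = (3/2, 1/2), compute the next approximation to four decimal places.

At (3/2, 1/2): F = (-8.6250, 3.356689).
Jacobian J = [[-3·y^2 - 5, -6·x·y], [10·x·y + 3·y + exp(x) - 5, 5·x^2 + 3·x - 1]].
At the point, J = [[-5.7500, -4.5000], [8.481689, 14.7500]] (det J = -46.644899).
Solving J·Δ = −F gives Δ = (-2.4036, 1.1545).
Then the next iterate is (x, y)₁ = (-0.9036, 1.6545).

(-0.9036, 1.6545)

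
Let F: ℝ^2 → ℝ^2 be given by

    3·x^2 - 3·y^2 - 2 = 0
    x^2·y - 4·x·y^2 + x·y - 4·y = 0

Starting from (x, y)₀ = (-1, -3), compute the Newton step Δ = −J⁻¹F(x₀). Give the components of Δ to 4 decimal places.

(0.1785, 1.5039)

At (-1, -3): F = (-26.0000, 48.0000).
Jacobian J = [[6·x, -6·y], [2·x·y - 4·y^2 + y, x^2 - 8·x·y + x - 4]].
At the point, J = [[-6.0000, 18.0000], [-33.0000, -28.0000]] (det J = 762.0000).
Solving J·Δ = −F gives Δ = (0.1785, 1.5039).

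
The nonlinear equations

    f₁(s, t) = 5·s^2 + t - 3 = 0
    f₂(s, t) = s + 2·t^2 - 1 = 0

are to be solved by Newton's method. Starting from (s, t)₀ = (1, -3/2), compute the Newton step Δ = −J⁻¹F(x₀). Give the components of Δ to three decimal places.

(-0.123, 0.730)

At (1, -3/2): F = (0.500, 4.500).
Jacobian J = [[10·s, 1], [1, 4·t]].
At the point, J = [[10.000, 1.000], [1.000, -6.000]] (det J = -61.000).
Solving J·Δ = −F gives Δ = (-0.123, 0.730).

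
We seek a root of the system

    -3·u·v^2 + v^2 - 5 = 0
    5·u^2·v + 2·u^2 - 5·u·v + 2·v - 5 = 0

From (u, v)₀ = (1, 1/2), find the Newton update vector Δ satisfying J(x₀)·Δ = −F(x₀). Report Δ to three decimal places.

At (1, 1/2): F = (-5.500, -2.000).
Jacobian J = [[-3·v^2, -6·u·v + 2·v], [10·u·v + 4·u - 5·v, 5·u^2 - 5·u + 2]].
At the point, J = [[-0.750, -2.000], [6.500, 2.000]] (det J = 11.500).
Solving J·Δ = −F gives Δ = (1.304, -3.239).

(1.304, -3.239)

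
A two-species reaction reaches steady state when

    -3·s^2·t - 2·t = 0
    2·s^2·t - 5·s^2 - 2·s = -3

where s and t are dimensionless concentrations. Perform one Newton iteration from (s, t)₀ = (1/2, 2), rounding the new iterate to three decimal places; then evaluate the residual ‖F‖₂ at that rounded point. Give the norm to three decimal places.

1.731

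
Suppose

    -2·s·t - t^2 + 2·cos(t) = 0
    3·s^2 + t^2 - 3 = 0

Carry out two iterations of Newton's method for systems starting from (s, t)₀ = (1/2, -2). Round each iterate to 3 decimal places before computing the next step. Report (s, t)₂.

At (1/2, -2): F = (-2.83229, 1.750).
Jacobian J = [[-2·t, -2·s - 2·t - 2·sin(t)], [6·s, 2·t]].
At the point, J = [[4.000, 4.81859], [3.000, -4.000]] (det J = -30.45578).
Solving J·Δ = −F gives Δ = (0.095, 0.509).
Then the next iterate is (s, t)₁ = (0.595, -1.491).
Round to (0.595, -1.491) and repeat: F = (-0.28937, 0.28516), J = [[2.982, 3.78564], [3.570, -2.982]].
Δ = (-0.010, 0.084), so (s, t)₂ = (0.585, -1.407).

(0.585, -1.407)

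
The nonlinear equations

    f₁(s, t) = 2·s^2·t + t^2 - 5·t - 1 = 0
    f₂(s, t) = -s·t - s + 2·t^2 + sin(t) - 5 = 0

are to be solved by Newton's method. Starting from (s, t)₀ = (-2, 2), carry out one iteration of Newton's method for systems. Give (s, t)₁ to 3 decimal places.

(-1.872, 1.006)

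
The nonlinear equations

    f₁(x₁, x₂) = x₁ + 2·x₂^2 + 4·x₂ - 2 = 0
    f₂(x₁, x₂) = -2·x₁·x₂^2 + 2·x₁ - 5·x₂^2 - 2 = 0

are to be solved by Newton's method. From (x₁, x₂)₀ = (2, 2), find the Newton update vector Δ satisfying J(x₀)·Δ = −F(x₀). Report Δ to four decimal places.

(4.6667, -1.7222)

At (2, 2): F = (16.0000, -34.0000).
Jacobian J = [[1, 4·x₂ + 4], [-2·x₂^2 + 2, -4·x₁·x₂ - 10·x₂]].
At the point, J = [[1.0000, 12.0000], [-6.0000, -36.0000]] (det J = 36.0000).
Solving J·Δ = −F gives Δ = (4.6667, -1.7222).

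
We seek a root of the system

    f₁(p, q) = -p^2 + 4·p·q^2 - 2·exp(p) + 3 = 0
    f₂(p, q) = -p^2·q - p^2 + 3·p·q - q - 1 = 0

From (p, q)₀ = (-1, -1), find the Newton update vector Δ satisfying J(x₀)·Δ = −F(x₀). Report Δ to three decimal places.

(-4.446, 3.268)

At (-1, -1): F = (-2.73576, 3.000).
Jacobian J = [[-2·p + 4·q^2 - 2·exp(p), 8·p·q], [-2·p·q - 2·p + 3·q, -p^2 + 3·p - 1]].
At the point, J = [[5.26424, 8.000], [-3.000, -5.000]] (det J = -2.32121).
Solving J·Δ = −F gives Δ = (-4.446, 3.268).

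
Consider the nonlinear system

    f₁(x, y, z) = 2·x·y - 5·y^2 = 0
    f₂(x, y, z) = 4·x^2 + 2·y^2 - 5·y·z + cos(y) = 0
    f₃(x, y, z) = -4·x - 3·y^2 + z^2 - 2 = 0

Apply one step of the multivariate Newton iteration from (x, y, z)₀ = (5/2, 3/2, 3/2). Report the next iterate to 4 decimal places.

(7.9205, 2.7511, 17.9807)

At (5/2, 3/2, 3/2): F = (-3.7500, 18.320737, -16.5000).
Jacobian J = [[2·y, 2·x - 10·y, 0], [8·x, 4·y - 5·z - sin(y), -5·y], [-4, -6·y, 2·z]].
At the point, J = [[3.0000, -10.0000, 0.0000], [20.0000, -2.497495, -7.5000], [-4.0000, -9.0000, 3.0000]] (det J = 75.022545).
Solving J·Δ = −F gives Δ = (5.4205, 1.2511, 16.4807).
Then the next iterate is (x, y, z)₁ = (7.9205, 2.7511, 17.9807).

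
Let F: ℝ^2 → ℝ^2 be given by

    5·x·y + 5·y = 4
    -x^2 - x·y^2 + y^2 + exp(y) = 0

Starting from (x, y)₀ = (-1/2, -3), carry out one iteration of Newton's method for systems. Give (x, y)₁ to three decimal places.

(-0.952, -1.110)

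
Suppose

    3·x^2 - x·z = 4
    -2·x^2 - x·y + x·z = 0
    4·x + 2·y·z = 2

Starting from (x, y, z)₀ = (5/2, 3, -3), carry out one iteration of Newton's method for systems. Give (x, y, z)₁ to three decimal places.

At (5/2, 3, -3): F = (22.250, -27.500, -10.000).
Jacobian J = [[6·x - z, 0, -x], [-4·x - y + z, -x, x], [4, 2·z, 2·y]].
At the point, J = [[18.000, 0.000, -2.500], [-16.000, -2.500, 2.500], [4.000, -6.000, 6.000]] (det J = -265.000).
Solving J·Δ = −F gives Δ = (-1.321, -3.157, -0.609).
Then the next iterate is (x, y, z)₁ = (1.179, -0.157, -3.609).

(1.179, -0.157, -3.609)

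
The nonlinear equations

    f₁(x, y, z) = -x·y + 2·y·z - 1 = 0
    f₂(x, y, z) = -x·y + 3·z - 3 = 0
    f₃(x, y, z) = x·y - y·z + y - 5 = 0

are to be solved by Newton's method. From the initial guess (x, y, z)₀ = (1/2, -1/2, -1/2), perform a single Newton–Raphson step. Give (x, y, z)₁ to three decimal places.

(30.000, 10.300, -2.200)

At (1/2, -1/2, -1/2): F = (-0.250, -4.250, -6.000).
Jacobian J = [[-y, -x + 2·z, 2·y], [-y, -x, 3], [y, x - z + 1, -y]].
At the point, J = [[0.500, -1.500, -1.000], [0.500, -0.500, 3.000], [-0.500, 2.000, 0.500]] (det J = -1.250).
Solving J·Δ = −F gives Δ = (29.500, 10.800, -1.700).
Then the next iterate is (x, y, z)₁ = (30.000, 10.300, -2.200).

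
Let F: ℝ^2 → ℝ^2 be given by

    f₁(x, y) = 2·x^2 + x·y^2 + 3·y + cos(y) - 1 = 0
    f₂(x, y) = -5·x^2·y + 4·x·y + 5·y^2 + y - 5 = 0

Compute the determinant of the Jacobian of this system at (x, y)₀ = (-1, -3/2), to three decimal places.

187.197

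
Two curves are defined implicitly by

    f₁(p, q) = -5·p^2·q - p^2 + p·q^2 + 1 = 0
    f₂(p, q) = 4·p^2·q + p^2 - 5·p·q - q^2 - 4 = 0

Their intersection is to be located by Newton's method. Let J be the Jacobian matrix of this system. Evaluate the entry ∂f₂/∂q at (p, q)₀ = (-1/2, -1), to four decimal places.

∂f₂/∂q = 4·p^2 - 5·p - 2·q.
At (-1/2, -1) this is 5.5000.

5.5000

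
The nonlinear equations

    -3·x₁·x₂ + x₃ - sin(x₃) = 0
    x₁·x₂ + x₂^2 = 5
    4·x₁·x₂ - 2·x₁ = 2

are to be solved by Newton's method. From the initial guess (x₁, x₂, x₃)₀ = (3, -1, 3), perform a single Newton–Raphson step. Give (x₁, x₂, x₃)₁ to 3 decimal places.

(-7.667, -4.667, -3.462)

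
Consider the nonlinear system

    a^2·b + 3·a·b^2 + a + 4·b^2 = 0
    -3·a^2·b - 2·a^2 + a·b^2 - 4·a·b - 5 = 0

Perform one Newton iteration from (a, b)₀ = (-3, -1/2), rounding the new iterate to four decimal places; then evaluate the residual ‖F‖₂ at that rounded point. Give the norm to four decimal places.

6.5939

At (-3, -1/2): F = (-8.7500, -16.2500).
Jacobian J = [[2·a·b + 3·b^2 + 1, a^2 + 6·a·b + 8·b], [-6·a·b - 4·a + b^2 - 4·b, -3·a^2 + 2·a·b - 4·a]].
At the point, J = [[4.7500, 14.0000], [5.2500, -12.0000]] (det J = -130.5000).
Solving J·Δ = −F gives Δ = (2.5479, -0.2395).
Then the next iterate is (a, b)₁ = (-0.4521, -0.7395).
Re-evaluating at (-0.4521, -0.7395): F = (0.842485, -6.539887), so ‖F‖₂ = 6.5939.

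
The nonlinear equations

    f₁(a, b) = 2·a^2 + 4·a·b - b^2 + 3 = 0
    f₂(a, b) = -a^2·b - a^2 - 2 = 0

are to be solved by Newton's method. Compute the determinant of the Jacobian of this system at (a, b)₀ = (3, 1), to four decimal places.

J = [[4·a + 4·b, 4·a - 2·b], [-2·a·b - 2·a, -a^2]].
At the point, J = [[16.0000, 10.0000], [-12.0000, -9.0000]].
det J = -24.0000.

-24.0000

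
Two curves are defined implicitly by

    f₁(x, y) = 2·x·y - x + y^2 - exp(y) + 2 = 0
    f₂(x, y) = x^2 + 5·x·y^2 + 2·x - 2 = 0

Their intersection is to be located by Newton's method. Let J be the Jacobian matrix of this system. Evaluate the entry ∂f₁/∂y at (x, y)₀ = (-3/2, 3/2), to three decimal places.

-4.482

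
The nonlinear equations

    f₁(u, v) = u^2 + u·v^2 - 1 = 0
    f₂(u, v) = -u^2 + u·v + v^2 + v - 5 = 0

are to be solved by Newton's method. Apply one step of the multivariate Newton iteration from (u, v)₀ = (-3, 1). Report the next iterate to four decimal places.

(-0.8571, 0.0476)

At (-3, 1): F = (5.0000, -15.0000).
Jacobian J = [[2·u + v^2, 2·u·v], [-2·u + v, u + 2·v + 1]].
At the point, J = [[-5.0000, -6.0000], [7.0000, 0.0000]] (det J = 42.0000).
Solving J·Δ = −F gives Δ = (2.1429, -0.9524).
Then the next iterate is (u, v)₁ = (-0.8571, 0.0476).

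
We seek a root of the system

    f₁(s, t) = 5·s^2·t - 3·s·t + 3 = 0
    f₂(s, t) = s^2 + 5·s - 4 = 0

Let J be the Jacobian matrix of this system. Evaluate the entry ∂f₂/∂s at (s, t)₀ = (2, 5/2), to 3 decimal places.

∂f₂/∂s = 2·s + 5.
At (2, 5/2) this is 9.000.

9.000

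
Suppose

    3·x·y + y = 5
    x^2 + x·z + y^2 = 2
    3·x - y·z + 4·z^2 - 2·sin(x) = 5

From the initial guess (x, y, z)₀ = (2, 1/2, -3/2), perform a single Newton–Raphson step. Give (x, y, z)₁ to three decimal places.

At (2, 1/2, -3/2): F = (-1.500, -0.750, 8.93141).
Jacobian J = [[3·y, 3·x + 1, 0], [2·x + z, 2·y, x], [-2·cos(x) + 3, -z, -y + 8·z]].
At the point, J = [[1.500, 7.000, 0.000], [2.500, 1.000, 2.000], [3.83229, 1.500, -12.500]] (det J = 249.15211).
Solving J·Δ = −F gives Δ = (-0.332, 0.285, 0.647).
Then the next iterate is (x, y, z)₁ = (1.668, 0.785, -0.853).

(1.668, 0.785, -0.853)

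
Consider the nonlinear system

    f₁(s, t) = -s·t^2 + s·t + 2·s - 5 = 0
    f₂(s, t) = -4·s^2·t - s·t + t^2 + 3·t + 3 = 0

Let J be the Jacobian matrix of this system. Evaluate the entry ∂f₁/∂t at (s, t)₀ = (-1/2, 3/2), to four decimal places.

1.0000

∂f₁/∂t = -2·s·t + s.
At (-1/2, 3/2) this is 1.0000.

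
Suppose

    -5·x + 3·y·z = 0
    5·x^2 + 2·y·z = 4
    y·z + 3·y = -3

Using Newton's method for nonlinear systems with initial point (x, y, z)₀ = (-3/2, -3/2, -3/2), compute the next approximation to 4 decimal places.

(-1.3071, -0.2738, 0.2262)

At (-3/2, -3/2, -3/2): F = (14.2500, 11.7500, 0.7500).
Jacobian J = [[-5, 3·z, 3·y], [10·x, 2·z, 2·y], [0, z + 3, y]].
At the point, J = [[-5.0000, -4.5000, -4.5000], [-15.0000, -3.0000, -3.0000], [0.0000, 1.5000, -1.5000]] (det J = 157.5000).
Solving J·Δ = −F gives Δ = (0.1929, 1.2262, 1.7262).
Then the next iterate is (x, y, z)₁ = (-1.3071, -0.2738, 0.2262).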